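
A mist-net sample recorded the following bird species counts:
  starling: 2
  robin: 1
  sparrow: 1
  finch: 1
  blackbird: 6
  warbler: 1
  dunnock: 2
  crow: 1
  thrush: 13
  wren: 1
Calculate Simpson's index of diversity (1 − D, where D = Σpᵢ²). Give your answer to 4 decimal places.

0.7396

Total N = 2+1+1+1+6+1+2+1+13+1 = 29, so the proportions are 0.068966, 0.034483, 0.034483, 0.034483, 0.206897, 0.034483, 0.068966, 0.034483, 0.448276, 0.034483 (working shown to 6 dp, full precision carried).
D = 0.068966² + 0.034483² + 0.034483² + 0.034483² + 0.206897² + 0.034483² + 0.068966² + 0.034483² + 0.448276² + 0.034483² = 0.004756 + 0.001189 + 0.001189 + 0.001189 + 0.042806 + 0.001189 + 0.004756 + 0.001189 + 0.200951 + 0.001189 = 0.260404.
So 1 − D = 0.739596, i.e. 0.7396 to 4 decimal places.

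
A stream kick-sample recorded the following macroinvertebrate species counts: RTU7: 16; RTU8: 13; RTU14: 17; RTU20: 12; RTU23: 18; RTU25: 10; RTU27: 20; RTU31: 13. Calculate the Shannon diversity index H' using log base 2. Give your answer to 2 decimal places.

Total N = 16+13+17+12+18+10+20+13 = 119, so the proportions are 0.1345, 0.1092, 0.1429, 0.1008, 0.1513, 0.084, 0.1681, 0.1092 (working shown to 4 dp, full precision carried).
Each pᵢ log₂ pᵢ term: 0.1345×(-2.8948)=-0.3892, 0.1092×(-3.1944)=-0.3490, 0.1429×(-2.8074)=-0.4011, 0.1008×(-3.3099)=-0.3338, 0.1513×(-2.7249)=-0.4122, 0.084×(-3.5729)=-0.3002, 0.1681×(-2.5729)=-0.4324, 0.1092×(-3.1944)=-0.3490.
Sum = -2.9668, so H' = 2.97.

2.97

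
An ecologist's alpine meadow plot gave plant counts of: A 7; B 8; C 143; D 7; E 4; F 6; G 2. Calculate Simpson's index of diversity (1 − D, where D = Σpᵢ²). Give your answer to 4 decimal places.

0.3403

Total N = 7+8+143+7+4+6+2 = 177, so the proportions are 0.039548, 0.045198, 0.80791, 0.039548, 0.022599, 0.033898, 0.011299 (working shown to 6 dp, full precision carried).
D = 0.039548² + 0.045198² + 0.80791² + 0.039548² + 0.022599² + 0.033898² + 0.011299² = 0.001564 + 0.002043 + 0.652718 + 0.001564 + 0.000511 + 0.001149 + 0.000128 = 0.659676.
So 1 − D = 0.340324, i.e. 0.3403 to 4 decimal places.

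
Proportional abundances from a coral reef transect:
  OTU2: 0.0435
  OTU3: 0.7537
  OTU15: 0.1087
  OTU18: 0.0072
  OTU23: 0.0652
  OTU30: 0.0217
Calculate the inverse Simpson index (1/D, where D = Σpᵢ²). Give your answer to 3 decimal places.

D = 0.0435² + 0.7537² + 0.1087² + 0.0072² + 0.0652² + 0.0217² = 0.001892 + 0.568064 + 0.011816 + 0.000052 + 0.004251 + 0.000471 = 0.586545 (working shown to 6 dp, full precision carried).
So 1/D = 1.70490, i.e. 1.705 to 3 decimal places.

1.705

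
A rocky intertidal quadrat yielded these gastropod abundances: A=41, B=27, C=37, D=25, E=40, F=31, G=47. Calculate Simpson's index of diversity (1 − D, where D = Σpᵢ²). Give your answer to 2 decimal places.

0.85

Total N = 41+27+37+25+40+31+47 = 248, so the proportions are 0.1653, 0.1089, 0.1492, 0.1008, 0.1613, 0.125, 0.1895 (working shown to 4 dp, full precision carried).
D = 0.1653² + 0.1089² + 0.1492² + 0.1008² + 0.1613² + 0.125² + 0.1895² = 0.0273 + 0.0119 + 0.0223 + 0.0102 + 0.0260 + 0.0156 + 0.0359 = 0.1492.
So 1 − D = 0.8508, i.e. 0.85 to 2 decimal places.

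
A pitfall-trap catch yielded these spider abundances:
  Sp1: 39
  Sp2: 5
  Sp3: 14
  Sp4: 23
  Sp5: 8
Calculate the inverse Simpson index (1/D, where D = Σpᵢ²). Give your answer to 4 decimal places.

Total N = 39+5+14+23+8 = 89, so the proportions are 0.43820225, 0.05617978, 0.15730337, 0.25842697, 0.08988764 (working shown to 8 dp, full precision carried).
D = 0.43820225² + 0.05617978² + 0.15730337² + 0.25842697² + 0.08988764² = 0.19202121 + 0.00315617 + 0.02474435 + 0.06678450 + 0.00807979 = 0.29478601.
So 1/D = 3.392291, i.e. 3.3923 to 4 decimal places.

3.3923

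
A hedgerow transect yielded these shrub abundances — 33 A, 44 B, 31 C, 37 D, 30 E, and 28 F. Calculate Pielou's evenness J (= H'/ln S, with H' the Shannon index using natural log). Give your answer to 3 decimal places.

0.993

Total N = 33+44+31+37+30+28 = 203, so the proportions are 0.16256, 0.21675, 0.15271, 0.18227, 0.14778, 0.13793 (working shown to 5 dp, full precision carried).
H' = −Σ pᵢ ln pᵢ = −((-0.29533) + (-0.33141) + (-0.28697) + (-0.31027) + (-0.28256) + (-0.27324)) = 1.77979.
With S = 6 species, ln S = 1.79176, so J = 1.77979/1.79176 = 0.99332, i.e. 0.993 to 3 decimal places.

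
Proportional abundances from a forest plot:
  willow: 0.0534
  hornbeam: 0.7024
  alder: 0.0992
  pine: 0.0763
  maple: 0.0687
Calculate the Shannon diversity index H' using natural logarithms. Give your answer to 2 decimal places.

1.01

Each pᵢ ln pᵢ term (working shown to 4 dp, full precision carried): 0.0534×(-2.9299)=-0.1565, 0.7024×(-0.3533)=-0.2481, 0.0992×(-2.3106)=-0.2292, 0.0763×(-2.5731)=-0.1963, 0.0687×(-2.6780)=-0.1840.
Sum = -1.0141, so H' = 1.01.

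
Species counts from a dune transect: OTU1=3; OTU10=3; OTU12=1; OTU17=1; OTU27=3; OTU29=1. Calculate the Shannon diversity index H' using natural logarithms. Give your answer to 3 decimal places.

Total N = 3+3+1+1+3+1 = 12, so the proportions are 0.25, 0.25, 0.08333, 0.08333, 0.25, 0.08333 (working shown to 5 dp, full precision carried).
Each pᵢ ln pᵢ term: 0.25×(-1.38629)=-0.34657, 0.25×(-1.38629)=-0.34657, 0.08333×(-2.48491)=-0.20708, 0.08333×(-2.48491)=-0.20708, 0.25×(-1.38629)=-0.34657, 0.08333×(-2.48491)=-0.20708.
Sum = -1.66095, so H' = 1.661.

1.661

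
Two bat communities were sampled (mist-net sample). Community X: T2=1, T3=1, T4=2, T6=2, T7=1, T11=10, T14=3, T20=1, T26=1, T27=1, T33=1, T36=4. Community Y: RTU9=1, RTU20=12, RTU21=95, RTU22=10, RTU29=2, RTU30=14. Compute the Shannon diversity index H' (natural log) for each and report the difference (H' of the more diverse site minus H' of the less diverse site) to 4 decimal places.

Community X: N=28, proportions 0.035714, 0.035714, 0.071429, 0.071429, 0.035714, 0.357143, 0.107143, 0.035714, 0.035714, 0.035714, 0.035714, 0.142857, giving H' = 2.095081 (working shown to 6 dp, full precision carried).
Community Y: N=134, proportions 0.007463, 0.089552, 0.708955, 0.074627, 0.014925, 0.104478, giving H' = 0.988913.
Difference = |2.095081 − 0.988913| = 1.106168, i.e. 1.1062 to 4 decimal places.

1.1062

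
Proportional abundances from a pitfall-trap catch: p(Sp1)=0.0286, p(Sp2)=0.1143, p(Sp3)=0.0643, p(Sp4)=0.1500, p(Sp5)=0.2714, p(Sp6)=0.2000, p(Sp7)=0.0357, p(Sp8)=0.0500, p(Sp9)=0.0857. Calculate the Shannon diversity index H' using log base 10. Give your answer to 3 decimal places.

Each pᵢ log₁₀ pᵢ term (working shown to 5 dp, full precision carried): 0.0286×(-1.54363)=-0.04415, 0.1143×(-0.94195)=-0.10767, 0.0643×(-1.19179)=-0.07663, 0.15×(-0.82391)=-0.12359, 0.2714×(-0.56639)=-0.15372, 0.2×(-0.69897)=-0.13979, 0.0357×(-1.44733)=-0.05167, 0.05×(-1.30103)=-0.06505, 0.0857×(-1.06702)=-0.09144.
Sum = -0.85371, so H' = 0.854.

0.854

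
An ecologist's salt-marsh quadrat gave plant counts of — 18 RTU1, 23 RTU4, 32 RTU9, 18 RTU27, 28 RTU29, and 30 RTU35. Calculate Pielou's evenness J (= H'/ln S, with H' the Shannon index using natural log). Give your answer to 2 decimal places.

Total N = 18+23+32+18+28+30 = 149, so the proportions are 0.1208, 0.1544, 0.2148, 0.1208, 0.1879, 0.2013 (working shown to 4 dp, full precision carried).
H' = −Σ pᵢ ln pᵢ = −((-0.2553) + (-0.2884) + (-0.3304) + (-0.2553) + (-0.3142) + (-0.3227)) = 1.7663.
With S = 6 species, ln S = 1.7918, so J = 1.7663/1.7918 = 0.9858, i.e. 0.99 to 2 decimal places.

0.99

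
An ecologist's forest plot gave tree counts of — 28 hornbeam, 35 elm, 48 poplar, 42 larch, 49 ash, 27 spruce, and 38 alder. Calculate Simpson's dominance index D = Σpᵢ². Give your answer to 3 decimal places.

Total N = 28+35+48+42+49+27+38 = 267, so the proportions are 0.10487, 0.13109, 0.17978, 0.1573, 0.18352, 0.10112, 0.14232 (working shown to 5 dp, full precision carried).
D = 0.10487² + 0.13109² + 0.17978² + 0.1573² + 0.18352² + 0.10112² + 0.14232² = 0.01100 + 0.01718 + 0.03232 + 0.02474 + 0.03368 + 0.01023 + 0.02026 = 0.14941.
To 3 decimal places, D = 0.149.

0.149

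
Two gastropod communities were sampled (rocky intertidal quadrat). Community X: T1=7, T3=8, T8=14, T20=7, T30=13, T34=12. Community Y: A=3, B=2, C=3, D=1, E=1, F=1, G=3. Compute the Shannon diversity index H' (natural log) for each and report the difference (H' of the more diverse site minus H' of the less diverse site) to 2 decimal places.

0.08

Community X: N=61, proportions 0.1148, 0.1311, 0.2295, 0.1148, 0.2131, 0.1967, giving H' = 1.7504 (working shown to 4 dp, full precision carried).
Community Y: N=14, proportions 0.2143, 0.1429, 0.2143, 0.0714, 0.0714, 0.0714, 0.2143, giving H' = 1.8338.
Difference = |1.7504 − 1.8338| = 0.0834, i.e. 0.08 to 2 decimal places.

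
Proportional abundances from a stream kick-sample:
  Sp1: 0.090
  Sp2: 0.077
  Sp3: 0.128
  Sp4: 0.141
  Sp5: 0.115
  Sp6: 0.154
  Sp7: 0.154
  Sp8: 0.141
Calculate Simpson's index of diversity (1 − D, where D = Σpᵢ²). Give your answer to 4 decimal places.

D = 0.09² + 0.077² + 0.128² + 0.141² + 0.115² + 0.154² + 0.154² + 0.141² = 0.008100 + 0.005929 + 0.016384 + 0.019881 + 0.013225 + 0.023716 + 0.023716 + 0.019881 = 0.130832 (working shown to 6 dp, full precision carried).
So 1 − D = 0.869168, i.e. 0.8692 to 4 decimal places.

0.8692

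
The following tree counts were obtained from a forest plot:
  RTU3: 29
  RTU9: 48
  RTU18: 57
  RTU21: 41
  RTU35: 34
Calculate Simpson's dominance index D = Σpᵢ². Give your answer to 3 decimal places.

0.211

Total N = 29+48+57+41+34 = 209, so the proportions are 0.13876, 0.22967, 0.27273, 0.19617, 0.16268 (working shown to 5 dp, full precision carried).
D = 0.13876² + 0.22967² + 0.27273² + 0.19617² + 0.16268² = 0.01925 + 0.05275 + 0.07438 + 0.03848 + 0.02646 = 0.21133.
To 3 decimal places, D = 0.211.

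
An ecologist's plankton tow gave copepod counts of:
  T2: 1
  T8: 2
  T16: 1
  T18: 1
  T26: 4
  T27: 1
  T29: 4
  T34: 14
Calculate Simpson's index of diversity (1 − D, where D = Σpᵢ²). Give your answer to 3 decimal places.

Total N = 1+2+1+1+4+1+4+14 = 28, so the proportions are 0.03571, 0.07143, 0.03571, 0.03571, 0.14286, 0.03571, 0.14286, 0.5 (working shown to 5 dp, full precision carried).
D = 0.03571² + 0.07143² + 0.03571² + 0.03571² + 0.14286² + 0.03571² + 0.14286² + 0.5² = 0.00128 + 0.00510 + 0.00128 + 0.00128 + 0.02041 + 0.00128 + 0.02041 + 0.25000 = 0.30102.
So 1 − D = 0.69898, i.e. 0.699 to 3 decimal places.

0.699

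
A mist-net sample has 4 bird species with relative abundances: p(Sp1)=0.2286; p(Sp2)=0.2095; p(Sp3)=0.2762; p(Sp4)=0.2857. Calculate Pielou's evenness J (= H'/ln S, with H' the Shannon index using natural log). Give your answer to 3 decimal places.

H' = −Σ pᵢ ln pᵢ = −((-0.33736) + (-0.32746) + (-0.35537) + (-0.35793)) = 1.37811 (working shown to 5 dp, full precision carried).
With S = 4 species, ln S = 1.38629, so J = 1.37811/1.38629 = 0.99410, i.e. 0.994 to 3 decimal places.

0.994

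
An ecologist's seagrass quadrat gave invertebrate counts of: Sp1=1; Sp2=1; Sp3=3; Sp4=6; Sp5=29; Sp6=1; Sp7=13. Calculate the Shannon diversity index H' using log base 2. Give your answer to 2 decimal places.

1.88

Total N = 1+1+3+6+29+1+13 = 54, so the proportions are 0.0185, 0.0185, 0.0556, 0.1111, 0.537, 0.0185, 0.2407 (working shown to 4 dp, full precision carried).
Each pᵢ log₂ pᵢ term: 0.0185×(-5.7549)=-0.1066, 0.0185×(-5.7549)=-0.1066, 0.0556×(-4.1699)=-0.2317, 0.1111×(-3.1699)=-0.3522, 0.537×(-0.8969)=-0.4817, 0.0185×(-5.7549)=-0.1066, 0.2407×(-2.0544)=-0.4946.
Sum = -1.8799, so H' = 1.88.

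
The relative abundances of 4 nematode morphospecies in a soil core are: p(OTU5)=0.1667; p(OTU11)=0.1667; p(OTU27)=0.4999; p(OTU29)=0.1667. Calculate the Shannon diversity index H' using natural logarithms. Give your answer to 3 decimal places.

1.243

Each pᵢ ln pᵢ term (working shown to 5 dp, full precision carried): 0.1667×(-1.79156)=-0.29865, 0.1667×(-1.79156)=-0.29865, 0.4999×(-0.69335)=-0.34660, 0.1667×(-1.79156)=-0.29865.
Sum = -1.24256, so H' = 1.243.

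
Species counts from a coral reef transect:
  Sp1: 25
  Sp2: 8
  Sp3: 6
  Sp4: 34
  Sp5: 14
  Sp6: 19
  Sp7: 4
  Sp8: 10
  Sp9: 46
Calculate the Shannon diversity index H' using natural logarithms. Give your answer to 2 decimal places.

1.95

Total N = 25+8+6+34+14+19+4+10+46 = 166, so the proportions are 0.1506, 0.0482, 0.0361, 0.2048, 0.0843, 0.1145, 0.0241, 0.0602, 0.2771 (working shown to 4 dp, full precision carried).
Each pᵢ ln pᵢ term: 0.1506×(-1.8931)=-0.2851, 0.0482×(-3.0325)=-0.1461, 0.0361×(-3.3202)=-0.1200, 0.2048×(-1.5856)=-0.3248, 0.0843×(-2.4729)=-0.2086, 0.1145×(-2.1675)=-0.2481, 0.0241×(-3.7257)=-0.0898, 0.0602×(-2.8094)=-0.1692, 0.2771×(-1.2833)=-0.3556.
Sum = -1.9473, so H' = 1.95.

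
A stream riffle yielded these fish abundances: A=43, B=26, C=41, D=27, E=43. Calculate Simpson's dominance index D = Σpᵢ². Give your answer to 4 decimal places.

0.2094

Total N = 43+26+41+27+43 = 180, so the proportions are 0.238889, 0.144444, 0.227778, 0.15, 0.238889 (working shown to 6 dp, full precision carried).
D = 0.238889² + 0.144444² + 0.227778² + 0.15² + 0.238889² = 0.057068 + 0.020864 + 0.051883 + 0.022500 + 0.057068 = 0.209383.
To 4 decimal places, D = 0.2094.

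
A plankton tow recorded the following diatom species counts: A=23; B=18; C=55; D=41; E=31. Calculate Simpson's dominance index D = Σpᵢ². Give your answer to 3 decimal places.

0.231

Total N = 23+18+55+41+31 = 168, so the proportions are 0.1369, 0.10714, 0.32738, 0.24405, 0.18452 (working shown to 5 dp, full precision carried).
D = 0.1369² + 0.10714² + 0.32738² + 0.24405² + 0.18452² = 0.01874 + 0.01148 + 0.10718 + 0.05956 + 0.03405 = 0.23101.
To 3 decimal places, D = 0.231.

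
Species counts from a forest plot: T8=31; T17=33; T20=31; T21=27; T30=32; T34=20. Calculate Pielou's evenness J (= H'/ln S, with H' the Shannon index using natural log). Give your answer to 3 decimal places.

Total N = 31+33+31+27+32+20 = 174, so the proportions are 0.17816, 0.18966, 0.17816, 0.15517, 0.18391, 0.11494 (working shown to 5 dp, full precision carried).
H' = −Σ pᵢ ln pᵢ = −((-0.30734) + (-0.31531) + (-0.30734) + (-0.28912) + (-0.31142) + (-0.24866)) = 1.77918.
With S = 6 species, ln S = 1.79176, so J = 1.77918/1.79176 = 0.99298, i.e. 0.993 to 3 decimal places.

0.993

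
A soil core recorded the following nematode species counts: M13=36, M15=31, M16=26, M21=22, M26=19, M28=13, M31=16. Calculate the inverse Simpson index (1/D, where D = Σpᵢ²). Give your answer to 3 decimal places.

Total N = 36+31+26+22+19+13+16 = 163, so the proportions are 0.2208589, 0.190184, 0.1595092, 0.1349693, 0.1165644, 0.0797546, 0.0981595 (working shown to 7 dp, full precision carried).
D = 0.2208589² + 0.190184² + 0.1595092² + 0.1349693² + 0.1165644² + 0.0797546² + 0.0981595² = 0.0487787 + 0.0361700 + 0.0254432 + 0.0182167 + 0.0135873 + 0.0063608 + 0.0096353 = 0.1581919.
So 1/D = 6.32144, i.e. 6.321 to 3 decimal places.

6.321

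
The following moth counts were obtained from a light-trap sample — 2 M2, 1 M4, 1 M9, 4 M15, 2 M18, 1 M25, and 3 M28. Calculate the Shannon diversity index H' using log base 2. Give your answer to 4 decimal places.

Total N = 2+1+1+4+2+1+3 = 14, so the proportions are 0.142857, 0.071429, 0.071429, 0.285714, 0.142857, 0.071429, 0.214286 (working shown to 6 dp, full precision carried).
Each pᵢ log₂ pᵢ term: 0.142857×(-2.807355)=-0.401051, 0.071429×(-3.807355)=-0.271954, 0.071429×(-3.807355)=-0.271954, 0.285714×(-1.807355)=-0.516387, 0.142857×(-2.807355)=-0.401051, 0.071429×(-3.807355)=-0.271954, 0.214286×(-2.222392)=-0.476227.
Sum = -2.610577, so H' = 2.6106.

2.6106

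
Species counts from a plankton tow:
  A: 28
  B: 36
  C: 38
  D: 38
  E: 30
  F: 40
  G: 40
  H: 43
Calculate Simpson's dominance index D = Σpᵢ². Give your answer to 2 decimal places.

0.13

Total N = 28+36+38+38+30+40+40+43 = 293, so the proportions are 0.0956, 0.1229, 0.1297, 0.1297, 0.1024, 0.1365, 0.1365, 0.1468 (working shown to 4 dp, full precision carried).
D = 0.0956² + 0.1229² + 0.1297² + 0.1297² + 0.1024² + 0.1365² + 0.1365² + 0.1468² = 0.0091 + 0.0151 + 0.0168 + 0.0168 + 0.0105 + 0.0186 + 0.0186 + 0.0215 = 0.1272.
To 2 decimal places, D = 0.13.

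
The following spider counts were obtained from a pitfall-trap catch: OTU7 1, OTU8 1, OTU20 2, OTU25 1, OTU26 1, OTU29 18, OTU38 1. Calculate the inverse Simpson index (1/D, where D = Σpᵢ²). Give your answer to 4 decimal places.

1.8769

Total N = 1+1+2+1+1+18+1 = 25, so the proportions are 0.04, 0.04, 0.08, 0.04, 0.04, 0.72, 0.04 (working shown to 7 dp, full precision carried).
D = 0.04² + 0.04² + 0.08² + 0.04² + 0.04² + 0.72² + 0.04² = 0.0016000 + 0.0016000 + 0.0064000 + 0.0016000 + 0.0016000 + 0.5184000 + 0.0016000 = 0.5328000.
So 1/D = 1.876877, i.e. 1.8769 to 4 decimal places.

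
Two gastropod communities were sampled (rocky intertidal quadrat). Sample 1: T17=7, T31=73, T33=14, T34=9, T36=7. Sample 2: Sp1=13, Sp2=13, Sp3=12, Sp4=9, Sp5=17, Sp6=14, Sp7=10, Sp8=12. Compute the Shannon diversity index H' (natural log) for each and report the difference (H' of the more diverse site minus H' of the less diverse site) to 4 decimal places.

Sample 1: N=110, proportions 0.063636, 0.663636, 0.127273, 0.081818, 0.063636, giving H' = 1.089861 (working shown to 6 dp, full precision carried).
Sample 2: N=100, proportions 0.13, 0.13, 0.12, 0.09, 0.17, 0.14, 0.1, 0.12, giving H' = 2.062783.
Difference = |1.089861 − 2.062783| = 0.972922, i.e. 0.9729 to 4 decimal places.

0.9729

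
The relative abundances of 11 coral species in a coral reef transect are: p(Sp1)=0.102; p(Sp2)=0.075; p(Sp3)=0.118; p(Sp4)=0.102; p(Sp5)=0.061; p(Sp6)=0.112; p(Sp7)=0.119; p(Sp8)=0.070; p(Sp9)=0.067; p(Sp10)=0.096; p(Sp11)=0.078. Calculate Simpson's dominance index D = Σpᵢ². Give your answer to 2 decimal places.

D = 0.102² + 0.075² + 0.118² + 0.102² + 0.061² + 0.112² + 0.119² + 0.07² + 0.067² + 0.096² + 0.078² = 0.0104 + 0.0056 + 0.0139 + 0.0104 + 0.0037 + 0.0125 + 0.0142 + 0.0049 + 0.0045 + 0.0092 + 0.0061 = 0.0955 (working shown to 4 dp, full precision carried).
To 2 decimal places, D = 0.10.

0.10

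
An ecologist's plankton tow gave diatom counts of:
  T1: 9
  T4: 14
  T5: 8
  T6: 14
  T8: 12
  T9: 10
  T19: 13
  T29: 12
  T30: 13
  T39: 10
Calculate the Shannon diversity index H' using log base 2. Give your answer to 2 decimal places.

Total N = 9+14+8+14+12+10+13+12+13+10 = 115, so the proportions are 0.0783, 0.1217, 0.0696, 0.1217, 0.1043, 0.087, 0.113, 0.1043, 0.113, 0.087 (working shown to 4 dp, full precision carried).
Each pᵢ log₂ pᵢ term: 0.0783×(-3.6756)=-0.2877, 0.1217×(-3.0381)=-0.3699, 0.0696×(-3.8455)=-0.2675, 0.1217×(-3.0381)=-0.3699, 0.1043×(-3.2605)=-0.3402, 0.087×(-3.5236)=-0.3064, 0.113×(-3.1451)=-0.3555, 0.1043×(-3.2605)=-0.3402, 0.113×(-3.1451)=-0.3555, 0.087×(-3.5236)=-0.3064.
Sum = -3.2992, so H' = 3.30.

3.30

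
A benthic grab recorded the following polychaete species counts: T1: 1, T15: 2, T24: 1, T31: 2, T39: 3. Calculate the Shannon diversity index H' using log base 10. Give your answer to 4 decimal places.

0.6614

Total N = 1+2+1+2+3 = 9, so the proportions are 0.111111, 0.222222, 0.111111, 0.222222, 0.333333 (working shown to 6 dp, full precision carried).
Each pᵢ log₁₀ pᵢ term: 0.111111×(-0.954243)=-0.106027, 0.222222×(-0.653213)=-0.145158, 0.111111×(-0.954243)=-0.106027, 0.222222×(-0.653213)=-0.145158, 0.333333×(-0.477121)=-0.159040.
Sum = -0.661411, so H' = 0.6614.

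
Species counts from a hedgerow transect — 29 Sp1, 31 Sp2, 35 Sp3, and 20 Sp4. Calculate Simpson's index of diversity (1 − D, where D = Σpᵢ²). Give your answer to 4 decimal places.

0.7409

Total N = 29+31+35+20 = 115, so the proportions are 0.252174, 0.269565, 0.304348, 0.173913 (working shown to 6 dp, full precision carried).
D = 0.252174² + 0.269565² + 0.304348² + 0.173913² = 0.063592 + 0.072665 + 0.092628 + 0.030246 = 0.259130.
So 1 − D = 0.740870, i.e. 0.7409 to 4 decimal places.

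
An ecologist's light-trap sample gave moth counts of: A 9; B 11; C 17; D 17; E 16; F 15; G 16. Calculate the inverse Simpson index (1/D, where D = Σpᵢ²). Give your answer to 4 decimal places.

Total N = 9+11+17+17+16+15+16 = 101, so the proportions are 0.08910891, 0.10891089, 0.16831683, 0.16831683, 0.15841584, 0.14851485, 0.15841584 (working shown to 8 dp, full precision carried).
D = 0.08910891² + 0.10891089² + 0.16831683² + 0.16831683² + 0.15841584² + 0.14851485² + 0.15841584² = 0.00794040 + 0.01186158 + 0.02833056 + 0.02833056 + 0.02509558 + 0.02205666 + 0.02509558 = 0.14871091.
So 1/D = 6.724456, i.e. 6.7245 to 4 decimal places.

6.7245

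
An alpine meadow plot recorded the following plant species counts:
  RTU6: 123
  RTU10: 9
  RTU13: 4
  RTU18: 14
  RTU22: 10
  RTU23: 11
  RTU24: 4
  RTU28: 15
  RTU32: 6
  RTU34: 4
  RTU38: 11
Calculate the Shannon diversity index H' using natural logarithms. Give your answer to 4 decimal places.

1.5964

Total N = 123+9+4+14+10+11+4+15+6+4+11 = 211, so the proportions are 0.582938, 0.042654, 0.018957, 0.066351, 0.047393, 0.052133, 0.018957, 0.07109, 0.028436, 0.018957, 0.052133 (working shown to 6 dp, full precision carried).
Each pᵢ ln pᵢ term: 0.582938×(-0.539674)=-0.314597, 0.042654×(-3.154634)=-0.134558, 0.018957×(-3.965564)=-0.075177, 0.066351×(-2.712801)=-0.179996, 0.047393×(-3.049273)=-0.144515, 0.052133×(-2.953963)=-0.153998, 0.018957×(-3.965564)=-0.075177, 0.07109×(-2.643808)=-0.187948, 0.028436×(-3.560099)=-0.101235, 0.018957×(-3.965564)=-0.075177, 0.052133×(-2.953963)=-0.153998.
Sum = -1.596375, so H' = 1.5964.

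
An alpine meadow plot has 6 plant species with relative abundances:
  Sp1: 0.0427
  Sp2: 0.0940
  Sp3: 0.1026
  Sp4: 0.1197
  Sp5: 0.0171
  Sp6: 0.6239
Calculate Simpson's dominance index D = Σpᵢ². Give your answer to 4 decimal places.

D = 0.0427² + 0.094² + 0.1026² + 0.1197² + 0.0171² + 0.6239² = 0.001823 + 0.008836 + 0.010527 + 0.014328 + 0.000292 + 0.389251 = 0.425058 (working shown to 6 dp, full precision carried).
To 4 decimal places, D = 0.4251.

0.4251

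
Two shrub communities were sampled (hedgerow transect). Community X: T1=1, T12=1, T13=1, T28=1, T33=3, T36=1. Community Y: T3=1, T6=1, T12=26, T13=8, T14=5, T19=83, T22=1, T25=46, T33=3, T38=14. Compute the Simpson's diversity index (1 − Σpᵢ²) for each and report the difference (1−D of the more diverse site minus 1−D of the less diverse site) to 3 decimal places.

Community X: N=8, proportions 0.125, 0.125, 0.125, 0.125, 0.375, 0.125, giving 1−D = 0.78125 (working shown to 5 dp, full precision carried).
Community Y: N=188, proportions 0.00532, 0.00532, 0.1383, 0.04255, 0.0266, 0.44149, 0.00532, 0.24468, 0.01596, 0.07447, giving 1−D = 0.71769.
Difference = |0.78125 − 0.71769| = 0.06356, i.e. 0.064 to 3 decimal places.

0.064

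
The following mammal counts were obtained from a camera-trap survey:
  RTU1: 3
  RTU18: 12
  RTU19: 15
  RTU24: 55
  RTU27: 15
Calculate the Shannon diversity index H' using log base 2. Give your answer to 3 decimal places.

Total N = 3+12+15+55+15 = 100, so the proportions are 0.03, 0.12, 0.15, 0.55, 0.15 (working shown to 5 dp, full precision carried).
Each pᵢ log₂ pᵢ term: 0.03×(-5.05889)=-0.15177, 0.12×(-3.05889)=-0.36707, 0.15×(-2.73697)=-0.41054, 0.55×(-0.86250)=-0.47437, 0.15×(-2.73697)=-0.41054.
Sum = -1.81430, so H' = 1.814.

1.814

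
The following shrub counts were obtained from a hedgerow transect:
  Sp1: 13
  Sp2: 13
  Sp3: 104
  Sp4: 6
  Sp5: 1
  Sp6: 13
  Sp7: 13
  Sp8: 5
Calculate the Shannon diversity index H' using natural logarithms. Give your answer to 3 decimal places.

1.343

Total N = 13+13+104+6+1+13+13+5 = 168, so the proportions are 0.07738, 0.07738, 0.61905, 0.03571, 0.00595, 0.07738, 0.07738, 0.02976 (working shown to 5 dp, full precision carried).
Each pᵢ ln pᵢ term: 0.07738×(-2.55901)=-0.19802, 0.07738×(-2.55901)=-0.19802, 0.61905×(-0.47957)=-0.29688, 0.03571×(-3.33220)=-0.11901, 0.00595×(-5.12396)=-0.03050, 0.07738×(-2.55901)=-0.19802, 0.07738×(-2.55901)=-0.19802, 0.02976×(-3.51453)=-0.10460.
Sum = -1.34306, so H' = 1.343.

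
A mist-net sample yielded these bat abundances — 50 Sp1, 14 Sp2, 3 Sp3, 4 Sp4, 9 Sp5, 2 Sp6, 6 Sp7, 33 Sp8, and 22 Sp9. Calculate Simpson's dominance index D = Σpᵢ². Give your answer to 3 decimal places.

0.216

Total N = 50+14+3+4+9+2+6+33+22 = 143, so the proportions are 0.34965, 0.0979, 0.02098, 0.02797, 0.06294, 0.01399, 0.04196, 0.23077, 0.15385 (working shown to 5 dp, full precision carried).
D = 0.34965² + 0.0979² + 0.02098² + 0.02797² + 0.06294² + 0.01399² + 0.04196² + 0.23077² + 0.15385² = 0.12226 + 0.00958 + 0.00044 + 0.00078 + 0.00396 + 0.00020 + 0.00176 + 0.05325 + 0.02367 = 0.21590.
To 3 decimal places, D = 0.216.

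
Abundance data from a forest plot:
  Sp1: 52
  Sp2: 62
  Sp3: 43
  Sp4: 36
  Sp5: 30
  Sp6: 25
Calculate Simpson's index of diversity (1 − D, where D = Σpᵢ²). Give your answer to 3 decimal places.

0.818

Total N = 52+62+43+36+30+25 = 248, so the proportions are 0.20968, 0.25, 0.17339, 0.14516, 0.12097, 0.10081 (working shown to 5 dp, full precision carried).
D = 0.20968² + 0.25² + 0.17339² + 0.14516² + 0.12097² + 0.10081² = 0.04396 + 0.06250 + 0.03006 + 0.02107 + 0.01463 + 0.01016 = 0.18239.
So 1 − D = 0.81761, i.e. 0.818 to 3 decimal places.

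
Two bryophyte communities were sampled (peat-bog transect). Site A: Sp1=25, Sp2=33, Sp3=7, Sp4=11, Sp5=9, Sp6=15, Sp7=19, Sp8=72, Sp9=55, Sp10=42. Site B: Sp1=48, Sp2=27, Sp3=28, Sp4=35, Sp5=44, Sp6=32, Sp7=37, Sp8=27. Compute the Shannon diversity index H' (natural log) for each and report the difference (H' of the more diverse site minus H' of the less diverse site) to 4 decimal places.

Site A: N=288, proportions 0.0868056, 0.1145833, 0.0243056, 0.0381944, 0.03125, 0.0520833, 0.0659722, 0.25, 0.1909722, 0.1458333, giving H' = 2.0605286 (working shown to 7 dp, full precision carried).
Site B: N=278, proportions 0.1726619, 0.0971223, 0.1007194, 0.1258993, 0.1582734, 0.1151079, 0.1330935, 0.0971223, giving H' = 2.0573204.
Difference = |2.0605286 − 2.0573204| = 0.0032082, i.e. 0.0032 to 4 decimal places.

0.0032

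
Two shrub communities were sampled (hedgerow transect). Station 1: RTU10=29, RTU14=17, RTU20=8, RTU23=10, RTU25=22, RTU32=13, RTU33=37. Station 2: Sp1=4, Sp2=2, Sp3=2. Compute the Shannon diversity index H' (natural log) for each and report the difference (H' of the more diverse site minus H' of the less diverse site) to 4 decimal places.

0.7815

Station 1: N=136, proportions 0.21323529, 0.125, 0.05882353, 0.07352941, 0.16176471, 0.09558824, 0.27205882, giving H' = 1.82126645 (working shown to 8 dp, full precision carried).
Station 2: N=8, proportions 0.5, 0.25, 0.25, giving H' = 1.03972077.
Difference = |1.82126645 − 1.03972077| = 0.78154568, i.e. 0.7815 to 4 decimal places.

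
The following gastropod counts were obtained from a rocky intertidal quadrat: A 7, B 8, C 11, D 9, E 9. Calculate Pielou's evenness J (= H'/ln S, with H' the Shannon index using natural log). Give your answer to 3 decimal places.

0.993

Total N = 7+8+11+9+9 = 44, so the proportions are 0.15909, 0.18182, 0.25, 0.20455, 0.20455 (working shown to 5 dp, full precision carried).
H' = −Σ pᵢ ln pᵢ = −((-0.29245) + (-0.30995) + (-0.34657) + (-0.32461) + (-0.32461)) = 1.59819.
With S = 5 species, ln S = 1.60944, so J = 1.59819/1.60944 = 0.99301, i.e. 0.993 to 3 decimal places.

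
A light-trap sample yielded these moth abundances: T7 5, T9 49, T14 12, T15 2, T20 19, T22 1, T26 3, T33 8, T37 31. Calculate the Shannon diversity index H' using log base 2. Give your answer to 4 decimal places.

Total N = 5+49+12+2+19+1+3+8+31 = 130, so the proportions are 0.038462, 0.376923, 0.092308, 0.015385, 0.146154, 0.007692, 0.023077, 0.061538, 0.238462 (working shown to 6 dp, full precision carried).
Each pᵢ log₂ pᵢ term: 0.038462×(-4.700440)=-0.180786, 0.376923×(-1.407658)=-0.530579, 0.092308×(-3.437405)=-0.317299, 0.015385×(-6.022368)=-0.092652, 0.146154×(-2.774440)=-0.405495, 0.007692×(-7.022368)=-0.054018, 0.023077×(-5.437405)=-0.125479, 0.061538×(-4.022368)=-0.247530, 0.238462×(-2.068172)=-0.493179.
Sum = -2.447017, so H' = 2.4470.

2.4470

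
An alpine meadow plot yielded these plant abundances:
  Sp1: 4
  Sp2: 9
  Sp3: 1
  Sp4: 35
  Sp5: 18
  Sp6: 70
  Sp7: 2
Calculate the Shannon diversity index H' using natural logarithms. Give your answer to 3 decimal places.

1.333

Total N = 4+9+1+35+18+70+2 = 139, so the proportions are 0.02878, 0.06475, 0.00719, 0.2518, 0.1295, 0.5036, 0.01439 (working shown to 5 dp, full precision carried).
Each pᵢ ln pᵢ term: 0.02878×(-3.54818)=-0.10211, 0.06475×(-2.73725)=-0.17723, 0.00719×(-4.93447)=-0.03550, 0.2518×(-1.37913)=-0.34726, 0.1295×(-2.04410)=-0.26470, 0.5036×(-0.68598)=-0.34546, 0.01439×(-4.24133)=-0.06103.
Sum = -1.33329, so H' = 1.333.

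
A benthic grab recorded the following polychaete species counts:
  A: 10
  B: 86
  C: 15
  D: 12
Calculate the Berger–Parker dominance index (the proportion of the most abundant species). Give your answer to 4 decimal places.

Total N = 10+86+15+12 = 123, so the proportions are 0.081301, 0.699187, 0.121951, 0.097561 (working shown to 6 dp, full precision carried).
The largest proportion is 0.699187, i.e. d = 0.6992 to 4 decimal places.

0.6992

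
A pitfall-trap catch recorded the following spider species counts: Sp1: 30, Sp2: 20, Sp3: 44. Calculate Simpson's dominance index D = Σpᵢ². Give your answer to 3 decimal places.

Total N = 30+20+44 = 94, so the proportions are 0.31915, 0.21277, 0.46809 (working shown to 5 dp, full precision carried).
D = 0.31915² + 0.21277² + 0.46809² = 0.10186 + 0.04527 + 0.21910 = 0.36623.
To 3 decimal places, D = 0.366.

0.366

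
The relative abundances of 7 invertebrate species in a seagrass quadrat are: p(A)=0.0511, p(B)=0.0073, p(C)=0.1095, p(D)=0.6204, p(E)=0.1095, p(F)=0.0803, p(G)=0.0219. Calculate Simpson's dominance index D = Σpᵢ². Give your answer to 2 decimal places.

0.42

D = 0.0511² + 0.0073² + 0.1095² + 0.6204² + 0.1095² + 0.0803² + 0.0219² = 0.0026 + 0.0001 + 0.0120 + 0.3849 + 0.0120 + 0.0064 + 0.0005 = 0.4185 (working shown to 4 dp, full precision carried).
To 2 decimal places, D = 0.42.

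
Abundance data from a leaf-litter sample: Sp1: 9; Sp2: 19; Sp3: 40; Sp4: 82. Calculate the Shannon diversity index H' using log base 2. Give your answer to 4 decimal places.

1.6059

Total N = 9+19+40+82 = 150, so the proportions are 0.06, 0.126667, 0.266667, 0.546667 (working shown to 6 dp, full precision carried).
Each pᵢ log₂ pᵢ term: 0.06×(-4.058894)=-0.243534, 0.126667×(-2.980891)=-0.377580, 0.266667×(-1.906891)=-0.508504, 0.546667×(-0.871267)=-0.476292.
Sum = -1.605910, so H' = 1.6059.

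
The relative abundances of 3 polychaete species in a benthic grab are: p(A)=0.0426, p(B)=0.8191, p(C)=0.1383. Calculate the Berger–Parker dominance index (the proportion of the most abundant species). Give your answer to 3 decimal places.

The largest proportion is 0.8191, i.e. d = 0.819 to 3 decimal places.

0.819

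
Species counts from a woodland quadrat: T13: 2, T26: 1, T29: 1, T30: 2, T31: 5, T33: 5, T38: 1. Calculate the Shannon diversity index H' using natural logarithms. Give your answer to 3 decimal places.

1.723

Total N = 2+1+1+2+5+5+1 = 17, so the proportions are 0.11765, 0.05882, 0.05882, 0.11765, 0.29412, 0.29412, 0.05882 (working shown to 5 dp, full precision carried).
Each pᵢ ln pᵢ term: 0.11765×(-2.14007)=-0.25177, 0.05882×(-2.83321)=-0.16666, 0.05882×(-2.83321)=-0.16666, 0.11765×(-2.14007)=-0.25177, 0.29412×(-1.22378)=-0.35993, 0.29412×(-1.22378)=-0.35993, 0.05882×(-2.83321)=-0.16666.
Sum = -1.72339, so H' = 1.723.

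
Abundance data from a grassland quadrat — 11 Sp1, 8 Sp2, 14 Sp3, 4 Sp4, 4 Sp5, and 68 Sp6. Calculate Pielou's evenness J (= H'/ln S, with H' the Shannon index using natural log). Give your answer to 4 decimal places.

Total N = 11+8+14+4+4+68 = 109, so the proportions are 0.100917, 0.073394, 0.12844, 0.036697, 0.036697, 0.623853 (working shown to 6 dp, full precision carried).
H' = −Σ pᵢ ln pᵢ = −((-0.231449) + (-0.191700) + (-0.263597) + (-0.121286) + (-0.121286) + (-0.294359)) = 1.223678.
With S = 6 species, ln S = 1.791759, so J = 1.223678/1.791759 = 0.682947, i.e. 0.6829 to 4 decimal places.

0.6829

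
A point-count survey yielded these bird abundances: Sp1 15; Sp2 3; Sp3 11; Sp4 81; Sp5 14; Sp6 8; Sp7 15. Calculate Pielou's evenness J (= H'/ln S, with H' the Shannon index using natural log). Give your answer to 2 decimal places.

0.75

Total N = 15+3+11+81+14+8+15 = 147, so the proportions are 0.102, 0.0204, 0.0748, 0.551, 0.0952, 0.0544, 0.102 (working shown to 4 dp, full precision carried).
H' = −Σ pᵢ ln pᵢ = −((-0.2329) + (-0.0794) + (-0.1940) + (-0.3284) + (-0.2239) + (-0.1584) + (-0.2329)) = 1.4500.
With S = 7 species, ln S = 1.9459, so J = 1.4500/1.9459 = 0.7451, i.e. 0.75 to 2 decimal places.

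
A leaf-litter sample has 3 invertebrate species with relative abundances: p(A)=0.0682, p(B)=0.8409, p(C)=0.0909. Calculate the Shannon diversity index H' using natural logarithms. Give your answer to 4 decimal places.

Each pᵢ ln pᵢ term (working shown to 6 dp, full precision carried): 0.0682×(-2.685311)=-0.183138, 0.8409×(-0.173283)=-0.145713, 0.0909×(-2.397995)=-0.217978.
Sum = -0.546829, so H' = 0.5468.

0.5468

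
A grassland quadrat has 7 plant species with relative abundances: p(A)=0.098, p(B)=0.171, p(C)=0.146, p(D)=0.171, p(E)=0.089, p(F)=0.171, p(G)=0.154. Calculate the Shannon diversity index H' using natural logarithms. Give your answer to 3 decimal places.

1.918

Each pᵢ ln pᵢ term (working shown to 5 dp, full precision carried): 0.098×(-2.32279)=-0.22763, 0.171×(-1.76609)=-0.30200, 0.146×(-1.92415)=-0.28093, 0.171×(-1.76609)=-0.30200, 0.089×(-2.41912)=-0.21530, 0.171×(-1.76609)=-0.30200, 0.154×(-1.87080)=-0.28810.
Sum = -1.91797, so H' = 1.918.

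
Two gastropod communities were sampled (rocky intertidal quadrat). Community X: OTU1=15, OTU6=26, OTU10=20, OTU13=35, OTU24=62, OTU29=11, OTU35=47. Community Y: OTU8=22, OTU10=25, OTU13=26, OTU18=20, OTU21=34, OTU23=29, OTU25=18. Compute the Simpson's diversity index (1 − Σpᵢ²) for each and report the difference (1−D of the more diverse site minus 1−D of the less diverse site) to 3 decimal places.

0.038

Community X: N=216, proportions 0.06944, 0.12037, 0.09259, 0.16204, 0.28704, 0.05093, 0.21759, giving 1−D = 0.81353 (working shown to 5 dp, full precision carried).
Community Y: N=174, proportions 0.12644, 0.14368, 0.14943, 0.11494, 0.1954, 0.16667, 0.10345, giving 1−D = 0.85117.
Difference = |0.81353 − 0.85117| = 0.03764, i.e. 0.038 to 3 decimal places.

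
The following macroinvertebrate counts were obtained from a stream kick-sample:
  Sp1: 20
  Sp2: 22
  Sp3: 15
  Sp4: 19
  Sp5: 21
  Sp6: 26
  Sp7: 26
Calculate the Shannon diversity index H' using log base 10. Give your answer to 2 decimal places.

Total N = 20+22+15+19+21+26+26 = 149, so the proportions are 0.1342, 0.1477, 0.1007, 0.1275, 0.1409, 0.1745, 0.1745 (working shown to 4 dp, full precision carried).
Each pᵢ log₁₀ pᵢ term: 0.1342×(-0.8722)=-0.1171, 0.1477×(-0.8308)=-0.1227, 0.1007×(-0.9971)=-0.1004, 0.1275×(-0.8944)=-0.1141, 0.1409×(-0.8510)=-0.1199, 0.1745×(-0.7582)=-0.1323, 0.1745×(-0.7582)=-0.1323.
Sum = -0.8387, so H' = 0.84.

0.84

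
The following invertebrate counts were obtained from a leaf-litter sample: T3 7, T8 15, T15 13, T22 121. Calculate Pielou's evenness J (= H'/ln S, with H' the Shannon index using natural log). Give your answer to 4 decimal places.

Total N = 7+15+13+121 = 156, so the proportions are 0.044872, 0.096154, 0.083333, 0.775641 (working shown to 6 dp, full precision carried).
H' = −Σ pᵢ ln pᵢ = −((-0.139280) + (-0.225174) + (-0.207076) + (-0.197064)) = 0.768592.
With S = 4 species, ln S = 1.386294, so J = 0.768592/1.386294 = 0.554422, i.e. 0.5544 to 4 decimal places.

0.5544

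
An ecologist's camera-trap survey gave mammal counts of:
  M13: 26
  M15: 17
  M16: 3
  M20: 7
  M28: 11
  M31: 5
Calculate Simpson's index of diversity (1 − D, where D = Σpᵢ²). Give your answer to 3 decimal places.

0.754

Total N = 26+17+3+7+11+5 = 69, so the proportions are 0.37681, 0.24638, 0.04348, 0.10145, 0.15942, 0.07246 (working shown to 5 dp, full precision carried).
D = 0.37681² + 0.24638² + 0.04348² + 0.10145² + 0.15942² + 0.07246² = 0.14199 + 0.06070 + 0.00189 + 0.01029 + 0.02541 + 0.00525 = 0.24554.
So 1 − D = 0.75446, i.e. 0.754 to 3 decimal places.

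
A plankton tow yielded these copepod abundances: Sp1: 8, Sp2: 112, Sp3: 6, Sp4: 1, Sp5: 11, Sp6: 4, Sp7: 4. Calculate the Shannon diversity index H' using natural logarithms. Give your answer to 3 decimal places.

Total N = 8+112+6+1+11+4+4 = 146, so the proportions are 0.05479, 0.76712, 0.0411, 0.00685, 0.07534, 0.0274, 0.0274 (working shown to 5 dp, full precision carried).
Each pᵢ ln pᵢ term: 0.05479×(-2.90417)=-0.15913, 0.76712×(-0.26511)=-0.20337, 0.0411×(-3.19185)=-0.13117, 0.00685×(-4.98361)=-0.03413, 0.07534×(-2.58571)=-0.19481, 0.0274×(-3.59731)=-0.09856, 0.0274×(-3.59731)=-0.09856.
Sum = -0.91974, so H' = 0.920.

0.920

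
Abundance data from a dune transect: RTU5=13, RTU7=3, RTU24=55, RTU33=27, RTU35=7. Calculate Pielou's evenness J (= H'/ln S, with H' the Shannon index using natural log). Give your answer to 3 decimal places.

0.763

Total N = 13+3+55+27+7 = 105, so the proportions are 0.12381, 0.02857, 0.52381, 0.25714, 0.06667 (working shown to 5 dp, full precision carried).
H' = −Σ pᵢ ln pᵢ = −((-0.25864) + (-0.10158) + (-0.33871) + (-0.34923) + (-0.18054)) = 1.22870.
With S = 5 species, ln S = 1.60944, so J = 1.22870/1.60944 = 0.76343, i.e. 0.763 to 3 decimal places.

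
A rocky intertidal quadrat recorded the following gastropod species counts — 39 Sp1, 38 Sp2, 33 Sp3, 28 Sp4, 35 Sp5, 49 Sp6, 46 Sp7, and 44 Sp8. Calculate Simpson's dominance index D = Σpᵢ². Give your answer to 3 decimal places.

Total N = 39+38+33+28+35+49+46+44 = 312, so the proportions are 0.125, 0.12179, 0.10577, 0.08974, 0.11218, 0.15705, 0.14744, 0.14103 (working shown to 5 dp, full precision carried).
D = 0.125² + 0.12179² + 0.10577² + 0.08974² + 0.11218² + 0.15705² + 0.14744² + 0.14103² = 0.01562 + 0.01483 + 0.01119 + 0.00805 + 0.01258 + 0.02467 + 0.02174 + 0.01989 = 0.12857.
To 3 decimal places, D = 0.129.

0.129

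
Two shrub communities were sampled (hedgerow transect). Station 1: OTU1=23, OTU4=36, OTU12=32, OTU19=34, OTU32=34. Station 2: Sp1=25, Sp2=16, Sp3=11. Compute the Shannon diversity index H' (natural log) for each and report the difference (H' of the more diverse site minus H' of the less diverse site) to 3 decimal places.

0.555

Station 1: N=159, proportions 0.144654, 0.226415, 0.201258, 0.213836, 0.213836, giving H' = 1.598344 (working shown to 6 dp, full precision carried).
Station 2: N=52, proportions 0.480769, 0.307692, 0.211538, giving H' = 1.043356.
Difference = |1.598344 − 1.043356| = 0.554988, i.e. 0.555 to 3 decimal places.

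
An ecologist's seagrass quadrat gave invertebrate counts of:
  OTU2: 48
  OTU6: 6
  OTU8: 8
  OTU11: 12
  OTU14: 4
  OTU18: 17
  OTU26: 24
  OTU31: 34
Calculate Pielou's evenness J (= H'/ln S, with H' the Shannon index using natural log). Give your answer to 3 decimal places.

0.870

Total N = 48+6+8+12+4+17+24+34 = 153, so the proportions are 0.31373, 0.03922, 0.05229, 0.07843, 0.02614, 0.11111, 0.15686, 0.22222 (working shown to 5 dp, full precision carried).
H' = −Σ pᵢ ln pᵢ = −((-0.36368) + (-0.12701) + (-0.15430) + (-0.19965) + (-0.09527) + (-0.24414) + (-0.29057) + (-0.33424)) = 1.80886.
With S = 8 species, ln S = 2.07944, so J = 1.80886/2.07944 = 0.86988, i.e. 0.870 to 3 decimal places.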